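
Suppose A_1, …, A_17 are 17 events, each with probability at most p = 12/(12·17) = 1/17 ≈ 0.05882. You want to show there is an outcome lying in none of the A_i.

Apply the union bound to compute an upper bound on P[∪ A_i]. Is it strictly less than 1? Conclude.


Union bound: P[∪_{i=1}^{17} A_i] ≤ Σ_i P[A_i] ≤ 17·p = 17·(1/17) = 1.
Numerically: 1 ≈ 1.00000.
Is 1 < 1? NO.
Since the bound 1 is ≥ 1, the union bound is uninformative here; it does NOT by itself certify existence.

17·p = 1 ≈ 1.00000; existence NOT certified by the union bound.


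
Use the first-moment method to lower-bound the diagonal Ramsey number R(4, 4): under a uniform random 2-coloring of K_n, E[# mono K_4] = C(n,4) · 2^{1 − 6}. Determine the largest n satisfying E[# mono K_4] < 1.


We need C(n, 4) · 2^{1 − 6} < 1, i.e. C(n, 4) < 2^{6 − 1} = 32.
Check values of n near the boundary:
  n = 4: C(4, 4) = 1; 1 < 32? YES
  n = 5: C(5, 4) = 5; 5 < 32? YES
  n = 6: C(6, 4) = 15; 15 < 32? YES
  n = 7: C(7, 4) = 35; 35 < 32? NO
  n = 8: C(8, 4) = 70; 70 < 32? NO
The largest n with C(n, 4) < 32 is n = 6 (where E[X] = 15/32 ≈ 0.4688). Hence R(4, 4) > 6, i.e. R(4, 4) ≥ 7.

Largest n = 6; hence R(4, 4) > 6.


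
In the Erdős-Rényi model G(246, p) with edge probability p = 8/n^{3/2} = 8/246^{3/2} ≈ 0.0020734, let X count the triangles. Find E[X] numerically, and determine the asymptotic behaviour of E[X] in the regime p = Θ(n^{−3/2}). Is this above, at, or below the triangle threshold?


Number of potential triangles: C(246, 3) = 2450980.
Each occurs with probability p³ ≈ (0.0020734)³ ≈ 8.9137814e-09.
By linearity: E[X] = C(246, 3)·p³ ≈ 2450980 · 8.9137814e-09 ≈ 0.02185.
Since α = 3/2 > 1, p = c/n^{3/2} = o(1/n) is below the triangle threshold p ~ 1/n. Asymptotically E[X] ~ (c³/6)·n^{3(1−α)} = (8³/6)·n^{-1.5} → 0, so by Markov's inequality G has no triangles w.h.p.

E[X] ≈ 0.02185; in regime p = Θ(1/n^{3/2}) E[X] tends to 0 (below the triangle threshold p ~ 1/n).


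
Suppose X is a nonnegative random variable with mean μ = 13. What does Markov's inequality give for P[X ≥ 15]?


μ = E[X] = 13, a = 15.
Markov: P[X ≥ 15] ≤ μ/a = (13)/15 = 13/15.
Numerically: ≈ 0.866667.
(Since a = 15 > μ = 13.000000, the bound 13/15 is < 1 and informative.)

P[X ≥ 15] ≤ 13/15 ≈ 0.866667.


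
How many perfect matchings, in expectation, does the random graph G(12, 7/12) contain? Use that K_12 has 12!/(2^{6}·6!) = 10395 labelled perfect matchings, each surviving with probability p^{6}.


K_12 has 12!/(2^{6}·6!) = 10395 labelled perfect matchings.
For each such perfect matching H, let X_H = 1 if all 6 edges of H are present in G. Then P[X_H = 1] = p^{6} = (7/12)^{6} = 117649/2985984.
Summing the indicators: E[X] = Σ_H E[X_H] = 10395 · p^{6} = 10395 · 117649/2985984 = 45294865/110592.
Numerically: E[X] ≈ 409.567.

E[X] = 10395 · (7/12)^{6} = 45294865/110592 ≈ 409.567.


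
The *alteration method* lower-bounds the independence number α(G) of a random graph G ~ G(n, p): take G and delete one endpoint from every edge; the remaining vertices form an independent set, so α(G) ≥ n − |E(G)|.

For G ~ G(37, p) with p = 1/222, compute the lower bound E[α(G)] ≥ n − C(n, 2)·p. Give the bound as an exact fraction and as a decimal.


E[|E(G)|] = C(37, 2)·p = 666 · (1/222) = 3.
E[α(G)] ≥ n − E[|E(G)|] = 37 − 3 = 34.
Numerically: ≈ 34.0000.
(This is only a lower bound; the true E[α(G)] may be larger.)

E[α(G)] ≥ 34 ≈ 34.0000.


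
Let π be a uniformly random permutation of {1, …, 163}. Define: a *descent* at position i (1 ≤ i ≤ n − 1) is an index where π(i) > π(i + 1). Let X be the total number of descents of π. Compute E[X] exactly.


Write X = Σ X_I over i = 1, …, 162, with X_I the indicator of one descent.
There are 162 indicators.
For each fixed i, the pair (π(i), π(i+1)) is a uniformly random ordered pair of distinct values from {1, …, 163}; by symmetry P[π(i) > π(i+1)] = 1/2.
By linearity: E[X] = 162 · (1/2) = (163 − 1) · (1/2) = 81 ≈ 81.0000.

E[X] = 81 = 81.0000.


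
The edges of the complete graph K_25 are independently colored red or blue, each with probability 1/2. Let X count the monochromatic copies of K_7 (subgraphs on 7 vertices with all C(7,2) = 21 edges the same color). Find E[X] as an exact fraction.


Let X = Σ_S X_S over the C(25, 7) = 480700 subsets S of size 7, where X_S = 1 if the K_7 on S is monochromatic.
For a fixed S, the K_7 on S has C(7, 2) = 21 edges. P[all 21 edges red] = (1/2)^21, and likewise for blue, so P[monochromatic] = 2·(1/2)^21 = 2^{1 − 21} = 1/1048576.
Summing: E[X] = C(25, 7) · 2^{1 − 21} = 480700 · 1/1048576 = 120175/262144.
Numerically: E[X] ≈ 0.4584.

E[X] = C(25,7)·2^(1−C(7,2)) = 120175/262144 ≈ 0.4584.


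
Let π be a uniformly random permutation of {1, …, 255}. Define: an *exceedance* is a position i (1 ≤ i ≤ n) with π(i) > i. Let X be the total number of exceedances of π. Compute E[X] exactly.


Write X = Σ_{i=1}^{255} X_i, where X_i = 1_{π(i) > i}.
For each fixed i, π(i) is uniform over {1, …, 255} (marginal of a uniform permutation), so P[π(i) > i] = (n − i)/n. Summing: Σ_{i=1}^{255} (n − i)/n = (0 + 1 + … + 254)/255 = 255(255 − 1)/(2·255) = (255 − 1)/2.
Hence E[X] = Σ_{i=1}^{255} (255 − i)/255 = 127 ≈ 127.000.

E[X] = 127 = 127.000.


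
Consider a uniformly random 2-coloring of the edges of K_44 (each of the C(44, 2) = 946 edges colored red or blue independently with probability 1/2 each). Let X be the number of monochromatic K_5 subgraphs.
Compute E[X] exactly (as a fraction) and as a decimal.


Let X = Σ_S X_S over the C(44, 5) = 1086008 subsets S of size 5, where X_S = 1 if the K_5 on S is monochromatic.
For a fixed S, the K_5 on S has C(5, 2) = 10 edges. P[all 10 edges red] = (1/2)^10, and likewise for blue, so P[monochromatic] = 2·(1/2)^10 = 2^{1 − 10} = 1/512.
By linearity: E[X] = C(44, 5) · 2^{1 − 10} = 1086008 · 1/512 = 135751/64.
Numerically: E[X] ≈ 2121.10938.

E[X] = C(44,5)·2^(1−C(5,2)) = 135751/64 ≈ 2121.10938.


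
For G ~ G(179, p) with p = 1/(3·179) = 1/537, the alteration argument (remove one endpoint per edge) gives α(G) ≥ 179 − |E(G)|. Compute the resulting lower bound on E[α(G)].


E[|E(G)|] = C(179, 2)·p = 15931 · (1/537) = 89/3.
E[α(G)] ≥ n − E[|E(G)|] = 179 − 89/3 = 448/3.
Numerically: ≈ 149.3333.
(This is only a lower bound; the true E[α(G)] may be larger.)

E[α(G)] ≥ 448/3 ≈ 149.3333.


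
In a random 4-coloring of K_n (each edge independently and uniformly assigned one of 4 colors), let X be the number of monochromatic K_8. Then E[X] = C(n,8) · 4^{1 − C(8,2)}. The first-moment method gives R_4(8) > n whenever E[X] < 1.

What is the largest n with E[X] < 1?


We need C(n, 8) · 4^{1 − 28} < 1, i.e. C(n, 8) < 4^{28 − 1} = 18014398509481984.
Check values of n near the boundary:
  n = 407: C(407, 8) = 17424959239309050; 17424959239309050 < 18014398509481984? YES
  n = 408: C(408, 8) = 17773458424095231; 17773458424095231 < 18014398509481984? YES
  n = 409: C(409, 8) = 18128041135797879; 18128041135797879 < 18014398509481984? NO
The largest n with C(n, 8) < 18014398509481984 is n = 408 (where E[X] = 17773458424095231/18014398509481984 ≈ 0.9866251). Hence R_4(8) > 408, i.e. R_4(8) ≥ 409.

Largest n = 408; hence R_4(8) > 408.


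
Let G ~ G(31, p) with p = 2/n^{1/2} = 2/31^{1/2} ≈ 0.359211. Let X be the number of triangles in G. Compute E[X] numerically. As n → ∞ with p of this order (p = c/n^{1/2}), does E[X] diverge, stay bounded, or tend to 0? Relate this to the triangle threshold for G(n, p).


Number of potential triangles: C(31, 3) = 4495.
Each occurs with probability p³ ≈ (0.359211)³ ≈ 4.63497554e-02.
By linearity: E[X] = C(31, 3)·p³ ≈ 4495 · 4.63497554e-02 ≈ 208.342150.
Since α = 1/2 < 1, p = c/n^{1/2} ≫ 1/n is above the triangle threshold p ~ 1/n. Asymptotically E[X] ~ (c³/6)·n^{3(1−α)} = (2³/6)·n^{1.5} → ∞; triangles are abundant w.h.p.

E[X] ≈ 208.342150; in regime p = Θ(1/n^{1/2}) E[X] diverges (above the triangle threshold p ~ 1/n).


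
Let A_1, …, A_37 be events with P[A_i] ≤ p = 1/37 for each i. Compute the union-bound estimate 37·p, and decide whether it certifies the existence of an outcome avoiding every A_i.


Union bound: P[∪_{i=1}^{37} A_i] ≤ Σ_i P[A_i] ≤ 37·p = 37·(1/37) = 1.
Numerically: 1 ≈ 1.000.
Is 1 < 1? NO.
Since the bound 1 is ≥ 1, the union bound is uninformative here; it does NOT by itself certify existence.

37·p = 1 ≈ 1.000; existence NOT certified by the union bound.


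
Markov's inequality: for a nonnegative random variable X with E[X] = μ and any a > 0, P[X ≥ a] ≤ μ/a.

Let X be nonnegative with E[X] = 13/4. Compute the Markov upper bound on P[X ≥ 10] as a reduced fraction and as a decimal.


μ = E[X] = 13/4, a = 10.
Markov: P[X ≥ 10] ≤ μ/a = (13/4)/10 = 13/40.
Numerically: ≈ 0.3250.
(Since a = 10 > μ = 3.2500, the bound 13/40 is < 1 and informative.)

P[X ≥ 10] ≤ 13/40 ≈ 0.3250.


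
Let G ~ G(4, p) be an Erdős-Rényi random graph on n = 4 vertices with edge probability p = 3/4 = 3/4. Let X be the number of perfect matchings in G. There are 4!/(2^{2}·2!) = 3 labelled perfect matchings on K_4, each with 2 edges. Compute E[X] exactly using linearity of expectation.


K_4 has 4!/(2^{2}·2!) = 3 labelled perfect matchings.
For each such perfect matching H, let X_H = 1 if all 2 edges of H are present in G. Then P[X_H = 1] = p^{2} = (3/4)^{2} = 9/16.
Summing the indicators: E[X] = Σ_H E[X_H] = 3 · p^{2} = 3 · 9/16 = 27/16.
Numerically: E[X] ≈ 1.6875.

E[X] = 3 · (3/4)^{2} = 27/16 ≈ 1.6875.


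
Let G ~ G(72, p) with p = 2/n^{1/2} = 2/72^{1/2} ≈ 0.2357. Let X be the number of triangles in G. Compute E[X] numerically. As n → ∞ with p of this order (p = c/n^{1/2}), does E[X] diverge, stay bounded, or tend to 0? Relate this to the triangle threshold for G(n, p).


Number of potential triangles: C(72, 3) = 59640.
Each occurs with probability p³ ≈ (0.2357)³ ≈ 1.3094570e-02.
By linearity: E[X] = C(72, 3)·p³ ≈ 59640 · 1.3094570e-02 ≈ 780.96016.
Since α = 1/2 < 1, p = c/n^{1/2} ≫ 1/n is above the triangle threshold p ~ 1/n. Asymptotically E[X] ~ (c³/6)·n^{3(1−α)} = (2³/6)·n^{1.5} → ∞; triangles are abundant w.h.p.

E[X] ≈ 780.96016; in regime p = Θ(1/n^{1/2}) E[X] diverges (above the triangle threshold p ~ 1/n).


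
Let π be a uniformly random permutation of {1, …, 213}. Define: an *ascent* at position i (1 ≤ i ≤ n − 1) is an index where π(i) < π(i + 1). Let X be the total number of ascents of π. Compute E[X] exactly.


Write X = Σ X_I over i = 1, …, 212, with X_I the indicator of one ascent.
There are 212 indicators.
For each fixed i, the pair (π(i), π(i+1)) is a uniformly random ordered pair of distinct values from {1, …, 213}; by symmetry P[π(i) < π(i+1)] = 1/2.
By linearity: E[X] = 212 · (1/2) = (213 − 1) · (1/2) = 106 ≈ 106.0000.

E[X] = 106 = 106.0000.


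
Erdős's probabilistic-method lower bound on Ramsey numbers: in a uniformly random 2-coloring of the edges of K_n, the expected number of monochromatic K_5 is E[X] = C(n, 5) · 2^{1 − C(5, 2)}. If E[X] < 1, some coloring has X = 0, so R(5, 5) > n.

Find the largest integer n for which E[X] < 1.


We need C(n, 5) · 2^{1 − 10} < 1, i.e. C(n, 5) < 2^{10 − 1} = 512.
Check values of n near the boundary:
  n = 9: C(9, 5) = 126; 126 < 512? YES
  n = 10: C(10, 5) = 252; 252 < 512? YES
  n = 11: C(11, 5) = 462; 462 < 512? YES
  n = 12: C(12, 5) = 792; 792 < 512? NO
  n = 13: C(13, 5) = 1287; 1287 < 512? NO
  n = 14: C(14, 5) = 2002; 2002 < 512? NO
The largest n with C(n, 5) < 512 is n = 11 (where E[X] = 231/256 ≈ 0.9023438). Hence R(5, 5) > 11, i.e. R(5, 5) ≥ 12.

Largest n = 11; hence R(5, 5) > 11.


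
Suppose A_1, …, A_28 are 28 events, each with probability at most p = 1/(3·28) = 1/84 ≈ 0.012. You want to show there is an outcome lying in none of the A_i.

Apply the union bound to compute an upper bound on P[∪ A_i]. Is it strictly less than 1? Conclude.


Union bound: P[∪_{i=1}^{28} A_i] ≤ Σ_i P[A_i] ≤ 28·p = 28·(1/84) = 1/3.
Numerically: 1/3 ≈ 0.333.
Is 1/3 < 1? YES.
Since P[∪ A_i] ≤ 1/3 < 1, the complement has P[∩ A_i^c] ≥ 1 − 1/3 = 2/3 > 0, so some outcome avoids every A_i.

28·p = 1/3 ≈ 0.333; existence CERTIFIED by the union bound.


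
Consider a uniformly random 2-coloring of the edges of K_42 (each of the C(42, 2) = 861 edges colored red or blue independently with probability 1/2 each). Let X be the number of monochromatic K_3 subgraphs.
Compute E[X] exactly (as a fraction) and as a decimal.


Let X = Σ_S X_S over the C(42, 3) = 11480 subsets S of size 3, where X_S = 1 if the K_3 on S is monochromatic.
For a fixed S, the K_3 on S has C(3, 2) = 3 edges. P[all 3 edges red] = (1/2)^3, and likewise for blue, so P[monochromatic] = 2·(1/2)^3 = 2^{1 − 3} = 1/4.
By linearity of expectation: E[X] = C(42, 3) · 2^{1 − 3} = 11480 · 1/4 = 2870.
Numerically: E[X] ≈ 2870.000.

E[X] = C(42,3)·2^(1−C(3,2)) = 2870 ≈ 2870.000.


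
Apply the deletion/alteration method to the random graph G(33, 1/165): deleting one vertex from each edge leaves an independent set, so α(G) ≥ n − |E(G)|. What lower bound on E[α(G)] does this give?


E[|E(G)|] = C(33, 2)·p = 528 · (1/165) = 16/5.
E[α(G)] ≥ n − E[|E(G)|] = 33 − 16/5 = 149/5.
Numerically: ≈ 29.8000.
(This is only a lower bound; the true E[α(G)] may be larger.)

E[α(G)] ≥ 149/5 ≈ 29.8000.


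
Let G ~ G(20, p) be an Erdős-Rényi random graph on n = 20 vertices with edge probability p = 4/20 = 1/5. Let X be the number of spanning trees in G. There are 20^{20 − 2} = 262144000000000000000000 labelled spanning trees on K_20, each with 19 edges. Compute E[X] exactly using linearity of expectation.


K_20 has 20^{20 − 2} = 262144000000000000000000 labelled spanning trees.
For each such spanning tree H, let X_H = 1 if all 19 edges of H are present in G. Then P[X_H = 1] = p^{19} = (1/5)^{19} = 1/19073486328125.
By linearity of expectation: E[X] = Σ_H E[X_H] = 262144000000000000000000 · p^{19} = 262144000000000000000000 · 1/19073486328125 = 68719476736/5.
Numerically: E[X] ≈ 1.374e+10.

E[X] = 262144000000000000000000 · (1/5)^{19} = 68719476736/5 ≈ 1.374e+10.


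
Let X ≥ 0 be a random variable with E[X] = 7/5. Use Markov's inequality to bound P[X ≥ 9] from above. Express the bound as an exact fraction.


μ = E[X] = 7/5, a = 9.
Markov: P[X ≥ 9] ≤ μ/a = (7/5)/9 = 7/45.
Numerically: ≈ 0.156.
(Since a = 9 > μ = 1.400, the bound 7/45 is < 1 and informative.)

P[X ≥ 9] ≤ 7/45 ≈ 0.156.


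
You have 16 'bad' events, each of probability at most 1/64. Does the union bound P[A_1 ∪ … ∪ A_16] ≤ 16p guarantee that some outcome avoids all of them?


Union bound: P[∪_{i=1}^{16} A_i] ≤ Σ_i P[A_i] ≤ 16·p = 16·(1/64) = 1/4.
Numerically: 1/4 ≈ 0.25000.
Is 1/4 < 1? YES.
Since P[∪ A_i] ≤ 1/4 < 1, the complement has P[∩ A_i^c] ≥ 1 − 1/4 = 3/4 > 0, so some outcome avoids every A_i.

16·p = 1/4 ≈ 0.25000; existence CERTIFIED by the union bound.


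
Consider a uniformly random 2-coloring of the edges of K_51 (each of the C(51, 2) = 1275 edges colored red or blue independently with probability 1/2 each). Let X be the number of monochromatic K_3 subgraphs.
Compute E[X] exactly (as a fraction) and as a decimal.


Let X = Σ_S X_S over the C(51, 3) = 20825 subsets S of size 3, where X_S = 1 if the K_3 on S is monochromatic.
For a fixed S, the K_3 on S has C(3, 2) = 3 edges. P[all 3 edges red] = (1/2)^3, and likewise for blue, so P[monochromatic] = 2·(1/2)^3 = 2^{1 − 3} = 1/4.
By linearity of expectation: E[X] = C(51, 3) · 2^{1 − 3} = 20825 · 1/4 = 20825/4.
Numerically: E[X] ≈ 5206.250.

E[X] = C(51,3)·2^(1−C(3,2)) = 20825/4 ≈ 5206.250.


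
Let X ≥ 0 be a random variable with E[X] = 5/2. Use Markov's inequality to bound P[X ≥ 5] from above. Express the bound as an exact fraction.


μ = E[X] = 5/2, a = 5.
Markov: P[X ≥ 5] ≤ μ/a = (5/2)/5 = 1/2.
Numerically: ≈ 0.500.
(Since a = 5 > μ = 2.500, the bound 1/2 is < 1 and informative.)

P[X ≥ 5] ≤ 1/2 ≈ 0.500.


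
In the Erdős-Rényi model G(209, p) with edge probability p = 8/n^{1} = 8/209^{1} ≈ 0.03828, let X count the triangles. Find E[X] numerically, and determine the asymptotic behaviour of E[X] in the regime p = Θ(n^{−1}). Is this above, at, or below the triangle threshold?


Number of potential triangles: C(209, 3) = 1499784.
Each occurs with probability p³ ≈ (0.03828)³ ≈ 5.608298e-05.
By linearity: E[X] = C(209, 3)·p³ ≈ 1499784 · 5.608298e-05 ≈ 84.1124.
Here α = 1, so p = 8/n is exactly at the triangle threshold p ~ 1/n. Asymptotically E[X] → c³/6 = 8³/6 = 256/3 ≈ 85.3333, a bounded constant. In this regime the triangle count is asymptotically Poisson(c³/6).

E[X] ≈ 84.1124; in regime p = Θ(1/n^{1}) E[X] stays bounded (at the triangle threshold p ~ 1/n).


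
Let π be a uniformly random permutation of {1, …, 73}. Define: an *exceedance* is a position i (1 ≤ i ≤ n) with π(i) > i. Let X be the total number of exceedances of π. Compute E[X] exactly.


Write X = Σ_{i=1}^{73} X_i, where X_i = 1_{π(i) > i}.
For each fixed i, π(i) is uniform over {1, …, 73} (marginal of a uniform permutation), so P[π(i) > i] = (n − i)/n. Summing: Σ_{i=1}^{73} (n − i)/n = (0 + 1 + … + 72)/73 = 73(73 − 1)/(2·73) = (73 − 1)/2.
Hence E[X] = Σ_{i=1}^{73} (73 − i)/73 = 36 ≈ 36.000.

E[X] = 36 = 36.000.


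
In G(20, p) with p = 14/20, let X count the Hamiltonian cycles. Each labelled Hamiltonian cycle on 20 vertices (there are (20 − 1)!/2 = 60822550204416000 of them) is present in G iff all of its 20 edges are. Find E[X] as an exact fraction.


K_20 has (20 − 1)!/2 = 60822550204416000 labelled Hamiltonian cycles.
For each such Hamiltonian cycle H, let X_H = 1 if all 20 edges of H are present in G. Then P[X_H = 1] = p^{20} = (7/10)^{20} = 79792266297612001/100000000000000000000.
By linearity: E[X] = Σ_H E[X_H] = 60822550204416000 · p^{20} = 60822550204416000 · 79792266297612001/100000000000000000000 = 1184855742873690605203907421/24414062500000.
Numerically: E[X] ≈ 4.85e+13.

E[X] = 60822550204416000 · (7/10)^{20} = 1184855742873690605203907421/24414062500000 ≈ 4.85e+13.


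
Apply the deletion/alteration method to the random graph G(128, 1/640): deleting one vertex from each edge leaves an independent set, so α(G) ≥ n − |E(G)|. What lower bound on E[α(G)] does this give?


E[|E(G)|] = C(128, 2)·p = 8128 · (1/640) = 127/10.
E[α(G)] ≥ n − E[|E(G)|] = 128 − 127/10 = 1153/10.
Numerically: ≈ 115.3000.
(This is only a lower bound; the true E[α(G)] may be larger.)

E[α(G)] ≥ 1153/10 ≈ 115.3000.


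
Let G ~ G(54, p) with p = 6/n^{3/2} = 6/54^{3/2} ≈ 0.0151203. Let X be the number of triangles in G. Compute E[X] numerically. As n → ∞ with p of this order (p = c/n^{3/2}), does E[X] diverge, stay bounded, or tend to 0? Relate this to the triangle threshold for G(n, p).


Number of potential triangles: C(54, 3) = 24804.
Each occurs with probability p³ ≈ (0.0151203)³ ≈ 3.45686032e-06.
By linearity: E[X] = C(54, 3)·p³ ≈ 24804 · 3.45686032e-06 ≈ 0.085744.
Since α = 3/2 > 1, p = c/n^{3/2} = o(1/n) is below the triangle threshold p ~ 1/n. Asymptotically E[X] ~ (c³/6)·n^{3(1−α)} = (6³/6)·n^{-1.5} → 0, so by Markov's inequality G has no triangles w.h.p.

E[X] ≈ 0.085744; in regime p = Θ(1/n^{3/2}) E[X] tends to 0 (below the triangle threshold p ~ 1/n).


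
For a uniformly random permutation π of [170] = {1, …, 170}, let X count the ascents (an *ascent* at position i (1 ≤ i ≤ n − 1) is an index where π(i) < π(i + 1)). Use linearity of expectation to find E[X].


Write X = Σ X_I over i = 1, …, 169, with X_I the indicator of one ascent.
There are 169 indicators.
For each fixed i, the pair (π(i), π(i+1)) is a uniformly random ordered pair of distinct values from {1, …, 170}; by symmetry P[π(i) < π(i+1)] = 1/2.
By linearity: E[X] = 169 · (1/2) = (170 − 1) · (1/2) = 169/2 ≈ 84.5000.

E[X] = 169/2 = 84.5000.


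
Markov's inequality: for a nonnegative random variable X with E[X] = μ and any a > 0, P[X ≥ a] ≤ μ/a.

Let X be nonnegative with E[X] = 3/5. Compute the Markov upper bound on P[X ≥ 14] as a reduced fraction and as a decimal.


μ = E[X] = 3/5, a = 14.
Markov: P[X ≥ 14] ≤ μ/a = (3/5)/14 = 3/70.
Numerically: ≈ 0.042857.
(Since a = 14 > μ = 0.600000, the bound 3/70 is < 1 and informative.)

P[X ≥ 14] ≤ 3/70 ≈ 0.042857.


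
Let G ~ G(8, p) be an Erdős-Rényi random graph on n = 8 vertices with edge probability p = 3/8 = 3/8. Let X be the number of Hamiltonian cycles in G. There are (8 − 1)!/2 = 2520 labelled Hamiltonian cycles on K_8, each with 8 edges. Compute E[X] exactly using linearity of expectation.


K_8 has (8 − 1)!/2 = 2520 labelled Hamiltonian cycles.
For each such Hamiltonian cycle H, let X_H = 1 if all 8 edges of H are present in G. Then P[X_H = 1] = p^{8} = (3/8)^{8} = 6561/16777216.
Summing the indicators: E[X] = Σ_H E[X_H] = 2520 · p^{8} = 2520 · 6561/16777216 = 2066715/2097152.
Numerically: E[X] ≈ 0.98549.

E[X] = 2520 · (3/8)^{8} = 2066715/2097152 ≈ 0.98549.


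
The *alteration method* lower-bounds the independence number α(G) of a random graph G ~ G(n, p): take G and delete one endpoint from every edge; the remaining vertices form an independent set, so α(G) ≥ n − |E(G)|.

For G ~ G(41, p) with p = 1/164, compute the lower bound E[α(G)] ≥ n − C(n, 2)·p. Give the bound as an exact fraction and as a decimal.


E[|E(G)|] = C(41, 2)·p = 820 · (1/164) = 5.
E[α(G)] ≥ n − E[|E(G)|] = 41 − 5 = 36.
Numerically: ≈ 36.000.
(This is only a lower bound; the true E[α(G)] may be larger.)

E[α(G)] ≥ 36 ≈ 36.000.


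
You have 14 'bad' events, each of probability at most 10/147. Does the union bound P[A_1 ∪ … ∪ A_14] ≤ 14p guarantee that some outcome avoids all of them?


Union bound: P[∪_{i=1}^{14} A_i] ≤ Σ_i P[A_i] ≤ 14·p = 14·(10/147) = 20/21.
Numerically: 20/21 ≈ 0.9523810.
Is 20/21 < 1? YES.
Since P[∪ A_i] ≤ 20/21 < 1, the complement has P[∩ A_i^c] ≥ 1 − 20/21 = 1/21 > 0, so some outcome avoids every A_i.

14·p = 20/21 ≈ 0.9523810; existence CERTIFIED by the union bound.


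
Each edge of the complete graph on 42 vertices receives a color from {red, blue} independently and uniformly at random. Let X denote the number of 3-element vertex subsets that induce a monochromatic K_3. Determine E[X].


Let X = Σ_S X_S over the C(42, 3) = 11480 subsets S of size 3, where X_S = 1 if the K_3 on S is monochromatic.
For a fixed S, the K_3 on S has C(3, 2) = 3 edges. P[all 3 edges red] = (1/2)^3, and likewise for blue, so P[monochromatic] = 2·(1/2)^3 = 2^{1 − 3} = 1/4.
By linearity: E[X] = C(42, 3) · 2^{1 − 3} = 11480 · 1/4 = 2870.
Numerically: E[X] ≈ 2870.000000.

E[X] = C(42,3)·2^(1−C(3,2)) = 2870 ≈ 2870.000000.


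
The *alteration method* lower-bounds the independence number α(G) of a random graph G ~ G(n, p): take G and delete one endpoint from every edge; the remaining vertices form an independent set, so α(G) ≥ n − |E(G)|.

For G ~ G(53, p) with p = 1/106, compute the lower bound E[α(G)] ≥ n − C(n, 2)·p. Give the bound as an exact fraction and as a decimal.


E[|E(G)|] = C(53, 2)·p = 1378 · (1/106) = 13.
E[α(G)] ≥ n − E[|E(G)|] = 53 − 13 = 40.
Numerically: ≈ 40.000000.
(This is only a lower bound; the true E[α(G)] may be larger.)

E[α(G)] ≥ 40 ≈ 40.000000.


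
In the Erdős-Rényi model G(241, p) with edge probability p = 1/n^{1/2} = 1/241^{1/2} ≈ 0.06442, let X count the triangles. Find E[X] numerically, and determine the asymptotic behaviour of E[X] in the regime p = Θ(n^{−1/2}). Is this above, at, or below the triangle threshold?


Number of potential triangles: C(241, 3) = 2303960.
Each occurs with probability p³ ≈ (0.06442)³ ≈ 2.672849e-04.
By linearity: E[X] = C(241, 3)·p³ ≈ 2303960 · 2.672849e-04 ≈ 615.8137.
Since α = 1/2 < 1, p = c/n^{1/2} ≫ 1/n is above the triangle threshold p ~ 1/n. Asymptotically E[X] ~ (c³/6)·n^{3(1−α)} = (1³/6)·n^{1.5} → ∞; triangles are abundant w.h.p.

E[X] ≈ 615.8137; in regime p = Θ(1/n^{1/2}) E[X] diverges (above the triangle threshold p ~ 1/n).


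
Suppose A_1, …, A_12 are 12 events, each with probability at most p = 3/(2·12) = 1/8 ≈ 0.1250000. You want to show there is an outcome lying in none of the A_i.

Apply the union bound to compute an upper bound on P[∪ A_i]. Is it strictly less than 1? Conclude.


Union bound: P[∪_{i=1}^{12} A_i] ≤ Σ_i P[A_i] ≤ 12·p = 12·(1/8) = 3/2.
Numerically: 3/2 ≈ 1.5000000.
Is 3/2 < 1? NO.
Since the bound 3/2 is ≥ 1, the union bound is uninformative here; it does NOT by itself certify existence.

12·p = 3/2 ≈ 1.5000000; existence NOT certified by the union bound.


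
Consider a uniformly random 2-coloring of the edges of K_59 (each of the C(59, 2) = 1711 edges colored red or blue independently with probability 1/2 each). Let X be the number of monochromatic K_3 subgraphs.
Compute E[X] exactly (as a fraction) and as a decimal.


Let X = Σ_S X_S over the C(59, 3) = 32509 subsets S of size 3, where X_S = 1 if the K_3 on S is monochromatic.
For a fixed S, the K_3 on S has C(3, 2) = 3 edges. P[all 3 edges red] = (1/2)^3, and likewise for blue, so P[monochromatic] = 2·(1/2)^3 = 2^{1 − 3} = 1/4.
By linearity of expectation: E[X] = C(59, 3) · 2^{1 − 3} = 32509 · 1/4 = 32509/4.
Numerically: E[X] ≈ 8127.25000.

E[X] = C(59,3)·2^(1−C(3,2)) = 32509/4 ≈ 8127.25000.


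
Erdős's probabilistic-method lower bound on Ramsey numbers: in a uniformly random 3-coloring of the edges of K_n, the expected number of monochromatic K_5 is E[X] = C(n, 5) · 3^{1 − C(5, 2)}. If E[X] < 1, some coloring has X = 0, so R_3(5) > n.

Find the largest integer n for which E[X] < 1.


We need C(n, 5) · 3^{1 − 10} < 1, i.e. C(n, 5) < 3^{10 − 1} = 19683.
Check values of n near the boundary:
  n = 17: C(17, 5) = 6188; 6188 < 19683? YES
  n = 18: C(18, 5) = 8568; 8568 < 19683? YES
  n = 19: C(19, 5) = 11628; 11628 < 19683? YES
  n = 20: C(20, 5) = 15504; 15504 < 19683? YES
  n = 21: C(21, 5) = 20349; 20349 < 19683? NO
  n = 22: C(22, 5) = 26334; 26334 < 19683? NO
The largest n with C(n, 5) < 19683 is n = 20 (where E[X] = 5168/6561 ≈ 0.78768). Hence R_3(5) > 20, i.e. R_3(5) ≥ 21.

Largest n = 20; hence R_3(5) > 20.


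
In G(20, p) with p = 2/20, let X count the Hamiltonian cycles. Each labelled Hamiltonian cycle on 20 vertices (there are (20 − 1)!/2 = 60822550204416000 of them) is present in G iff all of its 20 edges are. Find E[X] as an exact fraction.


K_20 has (20 − 1)!/2 = 60822550204416000 labelled Hamiltonian cycles.
For each such Hamiltonian cycle H, let X_H = 1 if all 20 edges of H are present in G. Then P[X_H = 1] = p^{20} = (1/10)^{20} = 1/100000000000000000000.
By linearity: E[X] = Σ_H E[X_H] = 60822550204416000 · p^{20} = 60822550204416000 · 1/100000000000000000000 = 14849255421/24414062500000.
Numerically: E[X] ≈ 0.00060823.

E[X] = 60822550204416000 · (1/10)^{20} = 14849255421/24414062500000 ≈ 0.00060823.


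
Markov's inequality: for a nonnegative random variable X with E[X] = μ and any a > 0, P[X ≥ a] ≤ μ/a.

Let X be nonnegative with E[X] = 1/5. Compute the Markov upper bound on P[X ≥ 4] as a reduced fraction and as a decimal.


μ = E[X] = 1/5, a = 4.
Markov: P[X ≥ 4] ≤ μ/a = (1/5)/4 = 1/20.
Numerically: ≈ 0.050000.
(Since a = 4 > μ = 0.200000, the bound 1/20 is < 1 and informative.)

P[X ≥ 4] ≤ 1/20 ≈ 0.050000.


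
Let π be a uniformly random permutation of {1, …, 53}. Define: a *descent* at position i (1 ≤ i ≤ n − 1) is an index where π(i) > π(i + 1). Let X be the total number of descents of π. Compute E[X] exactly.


Write X = Σ X_I over i = 1, …, 52, with X_I the indicator of one descent.
There are 52 indicators.
For each fixed i, the pair (π(i), π(i+1)) is a uniformly random ordered pair of distinct values from {1, …, 53}; by symmetry P[π(i) > π(i+1)] = 1/2.
By linearity: E[X] = 52 · (1/2) = (53 − 1) · (1/2) = 26 ≈ 26.00000.

E[X] = 26 = 26.00000.


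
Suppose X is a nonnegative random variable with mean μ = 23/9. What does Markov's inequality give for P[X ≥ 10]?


μ = E[X] = 23/9, a = 10.
Markov: P[X ≥ 10] ≤ μ/a = (23/9)/10 = 23/90.
Numerically: ≈ 0.255556.
(Since a = 10 > μ = 2.555556, the bound 23/90 is < 1 and informative.)

P[X ≥ 10] ≤ 23/90 ≈ 0.255556.


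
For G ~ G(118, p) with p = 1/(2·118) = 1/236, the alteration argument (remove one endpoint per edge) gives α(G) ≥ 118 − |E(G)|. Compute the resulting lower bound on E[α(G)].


E[|E(G)|] = C(118, 2)·p = 6903 · (1/236) = 117/4.
E[α(G)] ≥ n − E[|E(G)|] = 118 − 117/4 = 355/4.
Numerically: ≈ 88.75000.
(This is only a lower bound; the true E[α(G)] may be larger.)

E[α(G)] ≥ 355/4 ≈ 88.75000.


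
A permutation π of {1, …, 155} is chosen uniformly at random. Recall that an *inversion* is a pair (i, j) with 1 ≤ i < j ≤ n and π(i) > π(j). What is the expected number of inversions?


Write X = Σ X_I over the C(155, 2) = 11935 pairs i < j, with X_I the indicator of one inversion.
There are 11935 indicators.
For each fixed pair i < j, the values π(i) and π(j) are two distinct elements of {1, …, 155} in uniformly random order; by symmetry P[π(i) > π(j)] = 1/2.
By linearity: E[X] = 11935 · (1/2) = C(155, 2) · (1/2) = 11935/2 = 11935/2 ≈ 5967.500000.

E[X] = 11935/2 = 5967.500000.


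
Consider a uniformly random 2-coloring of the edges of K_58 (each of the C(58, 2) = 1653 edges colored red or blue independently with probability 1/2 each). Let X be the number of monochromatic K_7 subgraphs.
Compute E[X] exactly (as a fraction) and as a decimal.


Let X = Σ_S X_S over the C(58, 7) = 300674088 subsets S of size 7, where X_S = 1 if the K_7 on S is monochromatic.
For a fixed S, the K_7 on S has C(7, 2) = 21 edges. P[all 21 edges red] = (1/2)^21, and likewise for blue, so P[monochromatic] = 2·(1/2)^21 = 2^{1 − 21} = 1/1048576.
Summing: E[X] = C(58, 7) · 2^{1 − 21} = 300674088 · 1/1048576 = 37584261/131072.
Numerically: E[X] ≈ 286.7452.

E[X] = C(58,7)·2^(1−C(7,2)) = 37584261/131072 ≈ 286.7452.


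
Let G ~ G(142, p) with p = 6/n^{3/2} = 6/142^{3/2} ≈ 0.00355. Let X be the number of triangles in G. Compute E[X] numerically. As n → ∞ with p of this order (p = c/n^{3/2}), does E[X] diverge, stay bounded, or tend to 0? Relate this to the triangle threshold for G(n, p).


Number of potential triangles: C(142, 3) = 467180.
Each occurs with probability p³ ≈ (0.00355)³ ≈ 4.45817e-08.
By linearity: E[X] = C(142, 3)·p³ ≈ 467180 · 4.45817e-08 ≈ 0.021.
Since α = 3/2 > 1, p = c/n^{3/2} = o(1/n) is below the triangle threshold p ~ 1/n. Asymptotically E[X] ~ (c³/6)·n^{3(1−α)} = (6³/6)·n^{-1.5} → 0, so by Markov's inequality G has no triangles w.h.p.

E[X] ≈ 0.021; in regime p = Θ(1/n^{3/2}) E[X] tends to 0 (below the triangle threshold p ~ 1/n).


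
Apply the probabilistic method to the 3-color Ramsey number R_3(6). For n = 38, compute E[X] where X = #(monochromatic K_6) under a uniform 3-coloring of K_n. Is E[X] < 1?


E[X] = C(38, 6) · 3^{1 − 15} = 2760681 · 3^{−14} = 2760681/4782969.
As a reduced fraction: E[X] = 920227/1594323 ≈ 0.57719.
Is E[X] < 1? YES.
Since E[X] < 1, there exists a 3-coloring of K_{38} with no monochromatic K_6; hence R_3(6) > 38.

E[X] = 920227/1594323 ≈ 0.57719; E[X] < 1, so R_3(6) > 38.


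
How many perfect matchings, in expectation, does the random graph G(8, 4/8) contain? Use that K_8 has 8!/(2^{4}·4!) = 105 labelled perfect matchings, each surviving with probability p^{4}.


K_8 has 8!/(2^{4}·4!) = 105 labelled perfect matchings.
For each such perfect matching H, let X_H = 1 if all 4 edges of H are present in G. Then P[X_H = 1] = p^{4} = (1/2)^{4} = 1/16.
By linearity: E[X] = Σ_H E[X_H] = 105 · p^{4} = 105 · 1/16 = 105/16.
Numerically: E[X] ≈ 6.56.

E[X] = 105 · (1/2)^{4} = 105/16 ≈ 6.56.


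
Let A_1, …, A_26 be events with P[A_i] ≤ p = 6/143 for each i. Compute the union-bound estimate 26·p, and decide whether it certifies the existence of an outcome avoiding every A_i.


Union bound: P[∪_{i=1}^{26} A_i] ≤ Σ_i P[A_i] ≤ 26·p = 26·(6/143) = 12/11.
Numerically: 12/11 ≈ 1.0909091.
Is 12/11 < 1? NO.
Since the bound 12/11 is ≥ 1, the union bound is uninformative here; it does NOT by itself certify existence.

26·p = 12/11 ≈ 1.0909091; existence NOT certified by the union bound.


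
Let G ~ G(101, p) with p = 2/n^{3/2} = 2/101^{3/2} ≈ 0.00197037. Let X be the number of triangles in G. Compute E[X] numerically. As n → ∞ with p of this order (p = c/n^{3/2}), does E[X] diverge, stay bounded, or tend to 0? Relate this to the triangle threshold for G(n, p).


Number of potential triangles: C(101, 3) = 166650.
Each occurs with probability p³ ≈ (0.00197037)³ ≈ 7.64968945e-09.
By linearity: E[X] = C(101, 3)·p³ ≈ 166650 · 7.64968945e-09 ≈ 0.001275.
Since α = 3/2 > 1, p = c/n^{3/2} = o(1/n) is below the triangle threshold p ~ 1/n. Asymptotically E[X] ~ (c³/6)·n^{3(1−α)} = (2³/6)·n^{-1.5} → 0, so by Markov's inequality G has no triangles w.h.p.

E[X] ≈ 0.001275; in regime p = Θ(1/n^{3/2}) E[X] tends to 0 (below the triangle threshold p ~ 1/n).


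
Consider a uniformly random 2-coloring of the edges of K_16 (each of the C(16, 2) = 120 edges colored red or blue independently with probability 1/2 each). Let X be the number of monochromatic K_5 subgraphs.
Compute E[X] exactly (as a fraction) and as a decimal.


Let X = Σ_S X_S over the C(16, 5) = 4368 subsets S of size 5, where X_S = 1 if the K_5 on S is monochromatic.
For a fixed S, the K_5 on S has C(5, 2) = 10 edges. P[all 10 edges red] = (1/2)^10, and likewise for blue, so P[monochromatic] = 2·(1/2)^10 = 2^{1 − 10} = 1/512.
By linearity: E[X] = C(16, 5) · 2^{1 − 10} = 4368 · 1/512 = 273/32.
Numerically: E[X] ≈ 8.531.

E[X] = C(16,5)·2^(1−C(5,2)) = 273/32 ≈ 8.531.


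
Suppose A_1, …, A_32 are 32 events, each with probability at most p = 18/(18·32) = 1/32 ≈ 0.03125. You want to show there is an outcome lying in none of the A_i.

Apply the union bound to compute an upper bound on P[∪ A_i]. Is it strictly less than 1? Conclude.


Union bound: P[∪_{i=1}^{32} A_i] ≤ Σ_i P[A_i] ≤ 32·p = 32·(1/32) = 1.
Numerically: 1 ≈ 1.00000.
Is 1 < 1? NO.
Since the bound 1 is ≥ 1, the union bound is uninformative here; it does NOT by itself certify existence.

32·p = 1 ≈ 1.00000; existence NOT certified by the union bound.


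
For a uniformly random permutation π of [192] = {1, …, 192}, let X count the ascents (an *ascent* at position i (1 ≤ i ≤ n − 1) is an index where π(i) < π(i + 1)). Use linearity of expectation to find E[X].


Write X = Σ X_I over i = 1, …, 191, with X_I the indicator of one ascent.
There are 191 indicators.
For each fixed i, the pair (π(i), π(i+1)) is a uniformly random ordered pair of distinct values from {1, …, 192}; by symmetry P[π(i) < π(i+1)] = 1/2.
By linearity: E[X] = 191 · (1/2) = (192 − 1) · (1/2) = 191/2 ≈ 95.50000.

E[X] = 191/2 = 95.50000.


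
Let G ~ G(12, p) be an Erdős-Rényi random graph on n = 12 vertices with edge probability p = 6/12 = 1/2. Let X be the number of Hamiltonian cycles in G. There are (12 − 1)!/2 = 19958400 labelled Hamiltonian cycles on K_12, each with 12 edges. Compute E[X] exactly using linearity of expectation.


K_12 has (12 − 1)!/2 = 19958400 labelled Hamiltonian cycles.
For each such Hamiltonian cycle H, let X_H = 1 if all 12 edges of H are present in G. Then P[X_H = 1] = p^{12} = (1/2)^{12} = 1/4096.
Summing the indicators: E[X] = Σ_H E[X_H] = 19958400 · p^{12} = 19958400 · 1/4096 = 155925/32.
Numerically: E[X] ≈ 4872.7.

E[X] = 19958400 · (1/2)^{12} = 155925/32 ≈ 4872.7.


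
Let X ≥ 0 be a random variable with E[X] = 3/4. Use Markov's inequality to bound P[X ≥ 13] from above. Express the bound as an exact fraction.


μ = E[X] = 3/4, a = 13.
Markov: P[X ≥ 13] ≤ μ/a = (3/4)/13 = 3/52.
Numerically: ≈ 0.057692.
(Since a = 13 > μ = 0.750000, the bound 3/52 is < 1 and informative.)

P[X ≥ 13] ≤ 3/52 ≈ 0.057692.


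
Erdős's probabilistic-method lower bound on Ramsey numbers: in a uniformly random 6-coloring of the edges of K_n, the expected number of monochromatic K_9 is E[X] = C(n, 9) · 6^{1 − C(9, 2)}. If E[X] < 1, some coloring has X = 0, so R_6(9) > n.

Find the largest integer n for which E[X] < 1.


We need C(n, 9) · 6^{1 − 36} < 1, i.e. C(n, 9) < 6^{36 − 1} = 1719070799748422591028658176.
Check values of n near the boundary:
  n = 4404: C(4404, 9) = 1703375445537161676647015880; 1703375445537161676647015880 < 1719070799748422591028658176? YES
  n = 4405: C(4405, 9) = 1706862792900636302463627150; 1706862792900636302463627150 < 1719070799748422591028658176? YES
  n = 4406: C(4406, 9) = 1710356485221788389505285700; 1710356485221788389505285700 < 1719070799748422591028658176? YES
  n = 4407: C(4407, 9) = 1713856532599459170657070050; 1713856532599459170657070050 < 1719070799748422591028658176? YES
  n = 4408: C(4408, 9) = 1717362945146264156457459600; 1717362945146264156457459600 < 1719070799748422591028658176? YES
  n = 4409: C(4409, 9) = 1720875732988608787686577131; 1720875732988608787686577131 < 1719070799748422591028658176? NO
  n = 4410: C(4410, 9) = 1724394906266704102180823710; 1724394906266704102180823710 < 1719070799748422591028658176? NO
  n = 4411: C(4411, 9) = 1727920475134582415883601405; 1727920475134582415883601405 < 1719070799748422591028658176? NO
The largest n with C(n, 9) < 1719070799748422591028658176 is n = 4408 (where E[X] = 35778394690547169926197075/35813974994758803979763712 ≈ 0.99901). Hence R_6(9) > 4408, i.e. R_6(9) ≥ 4409.

Largest n = 4408; hence R_6(9) > 4408.


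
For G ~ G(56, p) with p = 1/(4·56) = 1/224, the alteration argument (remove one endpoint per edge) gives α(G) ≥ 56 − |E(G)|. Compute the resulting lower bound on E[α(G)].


E[|E(G)|] = C(56, 2)·p = 1540 · (1/224) = 55/8.
E[α(G)] ≥ n − E[|E(G)|] = 56 − 55/8 = 393/8.
Numerically: ≈ 49.12500.
(This is only a lower bound; the true E[α(G)] may be larger.)

E[α(G)] ≥ 393/8 ≈ 49.12500.


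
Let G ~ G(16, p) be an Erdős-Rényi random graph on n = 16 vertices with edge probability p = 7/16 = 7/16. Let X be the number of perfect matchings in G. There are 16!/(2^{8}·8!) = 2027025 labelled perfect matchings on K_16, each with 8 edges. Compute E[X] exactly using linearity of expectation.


K_16 has 16!/(2^{8}·8!) = 2027025 labelled perfect matchings.
For each such perfect matching H, let X_H = 1 if all 8 edges of H are present in G. Then P[X_H = 1] = p^{8} = (7/16)^{8} = 5764801/4294967296.
By linearity of expectation: E[X] = Σ_H E[X_H] = 2027025 · p^{8} = 2027025 · 5764801/4294967296 = 11685395747025/4294967296.
Numerically: E[X] ≈ 2720.7.

E[X] = 2027025 · (7/16)^{8} = 11685395747025/4294967296 ≈ 2720.7.


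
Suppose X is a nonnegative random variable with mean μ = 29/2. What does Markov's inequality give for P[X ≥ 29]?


μ = E[X] = 29/2, a = 29.
Markov: P[X ≥ 29] ≤ μ/a = (29/2)/29 = 1/2.
Numerically: ≈ 0.5000.
(Since a = 29 > μ = 14.5000, the bound 1/2 is < 1 and informative.)

P[X ≥ 29] ≤ 1/2 ≈ 0.5000.


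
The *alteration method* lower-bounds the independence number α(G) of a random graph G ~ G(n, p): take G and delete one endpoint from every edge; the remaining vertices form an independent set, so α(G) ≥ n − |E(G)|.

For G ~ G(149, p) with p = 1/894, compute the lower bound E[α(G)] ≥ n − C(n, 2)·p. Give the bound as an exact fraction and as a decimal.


E[|E(G)|] = C(149, 2)·p = 11026 · (1/894) = 37/3.
E[α(G)] ≥ n − E[|E(G)|] = 149 − 37/3 = 410/3.
Numerically: ≈ 136.6667.
(This is only a lower bound; the true E[α(G)] may be larger.)

E[α(G)] ≥ 410/3 ≈ 136.6667.
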